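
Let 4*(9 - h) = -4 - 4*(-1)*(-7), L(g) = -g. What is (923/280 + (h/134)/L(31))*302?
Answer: 289118341/290780 ≈ 994.29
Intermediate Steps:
h = 17 (h = 9 - (-4 - 4*(-1)*(-7))/4 = 9 - (-4 + 4*(-7))/4 = 9 - (-4 - 28)/4 = 9 - ¼*(-32) = 9 + 8 = 17)
(923/280 + (h/134)/L(31))*302 = (923/280 + (17/134)/((-1*31)))*302 = (923*(1/280) + (17*(1/134))/(-31))*302 = (923/280 + (17/134)*(-1/31))*302 = (923/280 - 17/4154)*302 = (1914691/581560)*302 = 289118341/290780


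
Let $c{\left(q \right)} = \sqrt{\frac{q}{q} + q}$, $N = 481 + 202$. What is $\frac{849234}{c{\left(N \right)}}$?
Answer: $\frac{141539 \sqrt{19}}{19} \approx 32471.0$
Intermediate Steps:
$N = 683$
$c{\left(q \right)} = \sqrt{1 + q}$
$\frac{849234}{c{\left(N \right)}} = \frac{849234}{\sqrt{1 + 683}} = \frac{849234}{\sqrt{684}} = \frac{849234}{6 \sqrt{19}} = 849234 \frac{\sqrt{19}}{114} = \frac{141539 \sqrt{19}}{19}$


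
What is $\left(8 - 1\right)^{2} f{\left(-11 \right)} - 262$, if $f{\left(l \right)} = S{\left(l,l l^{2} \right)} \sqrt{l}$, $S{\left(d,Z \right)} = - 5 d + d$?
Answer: $-262 + 2156 i \sqrt{11} \approx -262.0 + 7150.6 i$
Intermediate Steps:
$S{\left(d,Z \right)} = - 4 d$
$f{\left(l \right)} = - 4 l^{\frac{3}{2}}$ ($f{\left(l \right)} = - 4 l \sqrt{l} = - 4 l^{\frac{3}{2}}$)
$\left(8 - 1\right)^{2} f{\left(-11 \right)} - 262 = \left(8 - 1\right)^{2} \left(- 4 \left(-11\right)^{\frac{3}{2}}\right) - 262 = 7^{2} \left(- 4 \left(- 11 i \sqrt{11}\right)\right) - 262 = 49 \cdot 44 i \sqrt{11} - 262 = 2156 i \sqrt{11} - 262 = -262 + 2156 i \sqrt{11}$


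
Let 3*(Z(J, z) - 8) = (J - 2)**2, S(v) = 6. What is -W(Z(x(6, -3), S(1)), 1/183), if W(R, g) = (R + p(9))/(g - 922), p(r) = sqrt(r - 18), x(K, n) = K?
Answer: 488/33745 + 549*I/168725 ≈ 0.014461 + 0.0032538*I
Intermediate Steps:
Z(J, z) = 8 + (-2 + J)**2/3 (Z(J, z) = 8 + (J - 2)**2/3 = 8 + (-2 + J)**2/3)
p(r) = sqrt(-18 + r)
W(R, g) = (R + 3*I)/(-922 + g) (W(R, g) = (R + sqrt(-18 + 9))/(g - 922) = (R + sqrt(-9))/(-922 + g) = (R + 3*I)/(-922 + g))
-W(Z(x(6, -3), S(1)), 1/183) = -((8 + (-2 + 6)**2/3) + 3*I)/(-922 + 1/183) = -((8 + (1/3)*4**2) + 3*I)/(-922 + 1/183) = -((8 + (1/3)*16) + 3*I)/(-168725/183) = -(-183)*((8 + 16/3) + 3*I)/168725 = -(-183)*(40/3 + 3*I)/168725 = -(-488/33745 - 549*I/168725) = 488/33745 + 549*I/168725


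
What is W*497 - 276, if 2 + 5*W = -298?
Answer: -30096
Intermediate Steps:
W = -60 (W = -⅖ + (⅕)*(-298) = -⅖ - 298/5 = -60)
W*497 - 276 = -60*497 - 276 = -29820 - 276 = -30096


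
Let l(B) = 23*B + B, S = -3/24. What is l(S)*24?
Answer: -72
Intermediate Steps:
S = -1/8 (S = -3*1/24 = -1/8 ≈ -0.12500)
l(B) = 24*B
l(S)*24 = (24*(-1/8))*24 = -3*24 = -72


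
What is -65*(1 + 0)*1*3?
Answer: -195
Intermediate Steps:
-65*(1 + 0)*1*3 = -65*1*1*3 = -65*3 = -195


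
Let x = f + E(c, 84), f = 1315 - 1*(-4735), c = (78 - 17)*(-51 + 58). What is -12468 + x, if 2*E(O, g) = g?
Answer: -6376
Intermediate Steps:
c = 427 (c = 61*7 = 427)
E(O, g) = g/2
f = 6050 (f = 1315 + 4735 = 6050)
x = 6092 (x = 6050 + (1/2)*84 = 6050 + 42 = 6092)
-12468 + x = -12468 + 6092 = -6376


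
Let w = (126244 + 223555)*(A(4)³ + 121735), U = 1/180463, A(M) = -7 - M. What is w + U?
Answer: 7600596046322549/180463 ≈ 4.2117e+10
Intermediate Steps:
U = 1/180463 ≈ 5.5413e-6
w = 42117198796 (w = (126244 + 223555)*((-7 - 1*4)³ + 121735) = 349799*((-7 - 4)³ + 121735) = 349799*((-11)³ + 121735) = 349799*(-1331 + 121735) = 349799*120404 = 42117198796)
w + U = 42117198796 + 1/180463 = 7600596046322549/180463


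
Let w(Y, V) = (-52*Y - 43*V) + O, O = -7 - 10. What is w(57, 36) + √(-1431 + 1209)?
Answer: -4529 + I*√222 ≈ -4529.0 + 14.9*I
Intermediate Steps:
O = -17
w(Y, V) = -17 - 52*Y - 43*V (w(Y, V) = (-52*Y - 43*V) - 17 = -17 - 52*Y - 43*V)
w(57, 36) + √(-1431 + 1209) = (-17 - 52*57 - 43*36) + √(-1431 + 1209) = (-17 - 2964 - 1548) + √(-222) = -4529 + I*√222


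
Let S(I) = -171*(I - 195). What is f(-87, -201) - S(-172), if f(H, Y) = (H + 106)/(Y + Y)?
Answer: -25228333/402 ≈ -62757.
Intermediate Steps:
f(H, Y) = (106 + H)/(2*Y) (f(H, Y) = (106 + H)/((2*Y)) = (106 + H)*(1/(2*Y)) = (106 + H)/(2*Y))
S(I) = 33345 - 171*I (S(I) = -171*(-195 + I) = 33345 - 171*I)
f(-87, -201) - S(-172) = (½)*(106 - 87)/(-201) - (33345 - 171*(-172)) = (½)*(-1/201)*19 - (33345 + 29412) = -19/402 - 1*62757 = -19/402 - 62757 = -25228333/402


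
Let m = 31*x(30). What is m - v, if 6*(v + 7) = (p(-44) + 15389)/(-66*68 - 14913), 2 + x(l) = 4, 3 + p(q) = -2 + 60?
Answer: 447081/6467 ≈ 69.133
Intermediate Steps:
p(q) = 55 (p(q) = -3 + (-2 + 60) = -3 + 58 = 55)
x(l) = 2 (x(l) = -2 + 4 = 2)
v = -46127/6467 (v = -7 + ((55 + 15389)/(-66*68 - 14913))/6 = -7 + (15444/(-4488 - 14913))/6 = -7 + (15444/(-19401))/6 = -7 + (15444*(-1/19401))/6 = -7 + (⅙)*(-5148/6467) = -7 - 858/6467 = -46127/6467 ≈ -7.1327)
m = 62 (m = 31*2 = 62)
m - v = 62 - 1*(-46127/6467) = 62 + 46127/6467 = 447081/6467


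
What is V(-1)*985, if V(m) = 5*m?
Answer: -4925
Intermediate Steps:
V(-1)*985 = (5*(-1))*985 = -5*985 = -4925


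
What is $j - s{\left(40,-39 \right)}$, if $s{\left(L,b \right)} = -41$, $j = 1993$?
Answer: $2034$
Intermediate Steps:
$j - s{\left(40,-39 \right)} = 1993 - -41 = 1993 + 41 = 2034$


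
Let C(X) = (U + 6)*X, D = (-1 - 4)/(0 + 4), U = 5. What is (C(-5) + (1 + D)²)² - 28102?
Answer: -6421471/256 ≈ -25084.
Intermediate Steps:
D = -5/4 ≈ -1.2500
C(X) = 11*X (C(X) = (5 + 6)*X = 11*X)
(C(-5) + (1 + D)²)² - 28102 = (11*(-5) + (1 - 5/4)²)² - 28102 = (-55 + (-¼)²)² - 28102 = (-55 + 1/16)² - 28102 = (-879/16)² - 28102 = 772641/256 - 28102 = -6421471/256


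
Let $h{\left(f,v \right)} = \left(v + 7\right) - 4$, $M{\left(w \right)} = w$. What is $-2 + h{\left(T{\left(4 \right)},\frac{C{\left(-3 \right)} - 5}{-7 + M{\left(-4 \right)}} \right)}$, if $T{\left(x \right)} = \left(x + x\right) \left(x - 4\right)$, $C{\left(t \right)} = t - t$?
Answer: $\frac{16}{11} \approx 1.4545$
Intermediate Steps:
$C{\left(t \right)} = 0$
$T{\left(x \right)} = 2 x \left(-4 + x\right)$
$h{\left(f,v \right)} = 3 + v$ ($h{\left(f,v \right)} = \left(7 + v\right) - 4 = 3 + v$)
$-2 + h{\left(T{\left(4 \right)},\frac{C{\left(-3 \right)} - 5}{-7 + M{\left(-4 \right)}} \right)} = -2 + \left(3 + \frac{0 - 5}{-7 - 4}\right) = -2 + \left(3 - \frac{5}{-11}\right) = -2 + \left(3 - - \frac{5}{11}\right) = -2 + \left(3 + \frac{5}{11}\right) = -2 + \frac{38}{11} = \frac{16}{11}$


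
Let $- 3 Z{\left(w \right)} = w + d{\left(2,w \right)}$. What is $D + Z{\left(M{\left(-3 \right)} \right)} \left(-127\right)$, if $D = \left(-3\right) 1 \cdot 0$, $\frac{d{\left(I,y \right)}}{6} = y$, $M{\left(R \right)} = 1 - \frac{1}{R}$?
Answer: $\frac{3556}{9} \approx 395.11$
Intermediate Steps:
$d{\left(I,y \right)} = 6 y$
$Z{\left(w \right)} = - \frac{7 w}{3}$ ($Z{\left(w \right)} = - \frac{w + 6 w}{3} = - \frac{7 w}{3}$)
$D = 0$ ($D = \left(-3\right) 0 = 0$)
$D + Z{\left(M{\left(-3 \right)} \right)} \left(-127\right) = 0 + - \frac{7 \frac{-1 - 3}{-3}}{3} \left(-127\right) = 0 + - \frac{7 \left(\left(- \frac{1}{3}\right) \left(-4\right)\right)}{3} \left(-127\right) = 0 + \left(- \frac{7}{3}\right) \frac{4}{3} \left(-127\right) = 0 - - \frac{3556}{9} = 0 + \frac{3556}{9} = \frac{3556}{9}$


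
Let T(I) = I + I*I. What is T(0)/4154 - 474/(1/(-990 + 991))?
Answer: -474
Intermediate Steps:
T(I) = I + I**2
T(0)/4154 - 474/(1/(-990 + 991)) = (0*(1 + 0))/4154 - 474/(1/(-990 + 991)) = (0*1)*(1/4154) - 474/(1/1) = 0*(1/4154) - 474/1 = 0 - 474*1 = 0 - 474 = -474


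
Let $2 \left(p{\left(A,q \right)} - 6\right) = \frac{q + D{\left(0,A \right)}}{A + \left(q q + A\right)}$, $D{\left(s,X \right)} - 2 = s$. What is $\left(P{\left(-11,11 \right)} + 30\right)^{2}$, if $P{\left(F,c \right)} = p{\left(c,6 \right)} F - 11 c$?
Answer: $\frac{20930625}{841} \approx 24888.0$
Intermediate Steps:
$D{\left(s,X \right)} = 2 + s$
$p{\left(A,q \right)} = 6 + \frac{2 + q}{2 \left(q^{2} + 2 A\right)}$ ($p{\left(A,q \right)} = 6 + \frac{\left(q + \left(2 + 0\right)\right) \frac{1}{A + \left(q q + A\right)}}{2} = 6 + \frac{\left(q + 2\right) \frac{1}{A + \left(q^{2} + A\right)}}{2} = 6 + \frac{\left(2 + q\right) \frac{1}{A + \left(A + q^{2}\right)}}{2} = 6 + \frac{\left(2 + q\right) \frac{1}{q^{2} + 2 A}}{2} = 6 + \frac{\frac{1}{q^{2} + 2 A} \left(2 + q\right)}{2} = 6 + \frac{2 + q}{2 \left(q^{2} + 2 A\right)}$)
$P{\left(F,c \right)} = - 11 c + \frac{F \left(440 + 24 c\right)}{2 \left(36 + 2 c\right)}$ ($P{\left(F,c \right)} = \frac{2 + 6 + 12 \cdot 6^{2} + 24 c}{2 \left(6^{2} + 2 c\right)} F - 11 c = \frac{2 + 6 + 12 \cdot 36 + 24 c}{2 \left(36 + 2 c\right)} F - 11 c = \frac{2 + 6 + 432 + 24 c}{2 \left(36 + 2 c\right)} F - 11 c = \frac{440 + 24 c}{2 \left(36 + 2 c\right)} F - 11 c = \frac{F \left(440 + 24 c\right)}{2 \left(36 + 2 c\right)} - 11 c = - 11 c + \frac{F \left(440 + 24 c\right)}{2 \left(36 + 2 c\right)}$)
$\left(P{\left(-11,11 \right)} + 30\right)^{2} = \left(\frac{\left(-11\right) 11 \left(18 + 11\right) + 2 \left(-11\right) \left(55 + 3 \cdot 11\right)}{18 + 11} + 30\right)^{2} = \left(\frac{\left(-11\right) 11 \cdot 29 + 2 \left(-11\right) \left(55 + 33\right)}{29} + 30\right)^{2} = \left(\frac{-3509 + 2 \left(-11\right) 88}{29} + 30\right)^{2} = \left(\frac{-3509 - 1936}{29} + 30\right)^{2} = \left(\frac{1}{29} \left(-5445\right) + 30\right)^{2} = \left(- \frac{5445}{29} + 30\right)^{2} = \left(- \frac{4575}{29}\right)^{2} = \frac{20930625}{841}$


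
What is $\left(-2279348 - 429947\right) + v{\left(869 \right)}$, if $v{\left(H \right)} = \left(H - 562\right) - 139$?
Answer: $-2709127$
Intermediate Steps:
$v{\left(H \right)} = -701 + H$ ($v{\left(H \right)} = \left(-562 + H\right) - 139 = -701 + H$)
$\left(-2279348 - 429947\right) + v{\left(869 \right)} = \left(-2279348 - 429947\right) + \left(-701 + 869\right) = -2709295 + 168 = -2709127$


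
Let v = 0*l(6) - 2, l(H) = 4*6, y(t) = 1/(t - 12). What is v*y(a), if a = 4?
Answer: 1/4 ≈ 0.25000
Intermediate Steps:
y(t) = 1/(-12 + t)
l(H) = 24
v = -2 (v = 0*24 - 2 = 0 - 2 = -2)
v*y(a) = -2/(-12 + 4) = -2/(-8) = -2*(-1/8) = 1/4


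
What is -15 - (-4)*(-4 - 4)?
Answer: -47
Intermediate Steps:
-15 - (-4)*(-4 - 4) = -15 - (-4)*(-8) = -15 - 1*32 = -15 - 32 = -47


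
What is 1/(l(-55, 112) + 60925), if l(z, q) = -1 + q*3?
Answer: 1/61260 ≈ 1.6324e-5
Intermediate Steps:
l(z, q) = -1 + 3*q
1/(l(-55, 112) + 60925) = 1/((-1 + 3*112) + 60925) = 1/((-1 + 336) + 60925) = 1/(335 + 60925) = 1/61260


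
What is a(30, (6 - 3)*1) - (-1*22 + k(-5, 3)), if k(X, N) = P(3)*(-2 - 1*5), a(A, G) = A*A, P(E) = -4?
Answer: 894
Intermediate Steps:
a(A, G) = A²
k(X, N) = 28 (k(X, N) = -4*(-2 - 1*5) = -4*(-2 - 5) = -4*(-7) = 28)
a(30, (6 - 3)*1) - (-1*22 + k(-5, 3)) = 30² - (-1*22 + 28) = 900 - (-22 + 28) = 900 - 1*6 = 900 - 6 = 894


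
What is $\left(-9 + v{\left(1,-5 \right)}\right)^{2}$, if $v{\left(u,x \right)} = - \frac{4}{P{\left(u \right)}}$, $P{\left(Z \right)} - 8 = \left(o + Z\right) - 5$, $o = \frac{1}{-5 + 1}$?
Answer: $\frac{22801}{225} \approx 101.34$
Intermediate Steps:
$o = - \frac{1}{4}$ ($o = \frac{1}{-4} = - \frac{1}{4} \approx -0.25$)
$P{\left(Z \right)} = \frac{11}{4} + Z$ ($P{\left(Z \right)} = 8 + \left(\left(- \frac{1}{4} + Z\right) - 5\right) = 8 + \left(- \frac{21}{4} + Z\right) = \frac{11}{4} + Z$)
$v{\left(u,x \right)} = - \frac{4}{\frac{11}{4} + u}$
$\left(-9 + v{\left(1,-5 \right)}\right)^{2} = \left(-9 - \frac{16}{11 + 4 \cdot 1}\right)^{2} = \left(-9 - \frac{16}{11 + 4}\right)^{2} = \left(-9 - \frac{16}{15}\right)^{2} = \left(- \frac{151}{15}\right)^{2} = \frac{22801}{225}$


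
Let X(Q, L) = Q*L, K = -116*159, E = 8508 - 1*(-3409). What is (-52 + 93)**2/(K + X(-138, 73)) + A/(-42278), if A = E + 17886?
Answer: -230247818/301421001 ≈ -0.76387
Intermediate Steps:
E = 11917 (E = 8508 + 3409 = 11917)
K = -18444
X(Q, L) = L*Q
A = 29803 (A = 11917 + 17886 = 29803)
(-52 + 93)**2/(K + X(-138, 73)) + A/(-42278) = (-52 + 93)**2/(-18444 + 73*(-138)) + 29803/(-42278) = 41**2/(-18444 - 10074) + 29803*(-1/42278) = 1681/(-28518) - 29803/42278 = 1681*(-1/28518) - 29803/42278 = -1681/28518 - 29803/42278 = -230247818/301421001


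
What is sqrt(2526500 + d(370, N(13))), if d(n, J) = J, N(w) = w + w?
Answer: sqrt(2526526) ≈ 1589.5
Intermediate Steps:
N(w) = 2*w
sqrt(2526500 + d(370, N(13))) = sqrt(2526500 + 2*13) = sqrt(2526500 + 26) = sqrt(2526526)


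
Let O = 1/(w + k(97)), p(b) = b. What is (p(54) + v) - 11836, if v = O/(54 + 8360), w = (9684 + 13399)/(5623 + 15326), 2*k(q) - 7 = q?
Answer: -110279454400439/9359994434 ≈ -11782.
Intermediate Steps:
k(q) = 7/2 + q/2
w = 23083/20949 ≈ 1.1019
O = 20949/1112431 (O = 1/(23083/20949 + (7/2 + (1/2)*97)) = 1/(23083/20949 + (7/2 + 97/2)) = 1/(23083/20949 + 52) = 1/(1112431/20949) = 20949/1112431 ≈ 0.018832)
v = 20949/9359994434 (v = 20949/(1112431*(54 + 8360)) = (20949/1112431)/8414 = (20949/1112431)*(1/8414) = 20949/9359994434 ≈ 2.2381e-6)
(p(54) + v) - 11836 = (54 + 20949/9359994434) - 11836 = 505439720385/9359994434 - 11836 = -110279454400439/9359994434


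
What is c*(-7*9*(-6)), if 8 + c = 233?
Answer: 85050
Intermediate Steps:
c = 225 (c = -8 + 233 = 225)
c*(-7*9*(-6)) = 225*(-7*9*(-6)) = 225*(-63*(-6)) = 225*378 = 85050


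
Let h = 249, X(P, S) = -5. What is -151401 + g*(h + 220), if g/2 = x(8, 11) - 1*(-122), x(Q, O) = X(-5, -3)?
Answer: -41655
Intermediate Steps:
x(Q, O) = -5
g = 234 (g = 2*(-5 - 1*(-122)) = 2*(-5 + 122) = 2*117 = 234)
-151401 + g*(h + 220) = -151401 + 234*(249 + 220) = -151401 + 234*469 = -151401 + 109746 = -41655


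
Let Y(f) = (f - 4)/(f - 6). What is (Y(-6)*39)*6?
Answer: 195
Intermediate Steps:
Y(f) = (-4 + f)/(-6 + f)
(Y(-6)*39)*6 = (((-4 - 6)/(-6 - 6))*39)*6 = ((-10/(-12))*39)*6 = (-1/12*(-10)*39)*6 = ((5/6)*39)*6 = (65/2)*6 = 195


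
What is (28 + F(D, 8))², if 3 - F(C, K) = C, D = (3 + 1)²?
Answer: 225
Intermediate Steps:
D = 16 (D = 4² = 16)
F(C, K) = 3 - C
(28 + F(D, 8))² = (28 + (3 - 1*16))² = (28 + (3 - 16))² = (28 - 13)² = 15² = 225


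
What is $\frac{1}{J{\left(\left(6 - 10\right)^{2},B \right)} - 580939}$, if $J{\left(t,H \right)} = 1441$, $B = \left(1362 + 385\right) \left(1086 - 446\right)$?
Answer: $- \frac{1}{579498} \approx -1.7256 \cdot 10^{-6}$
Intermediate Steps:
$B = 1118080$ ($B = 1747 \cdot 640 = 1118080$)
$\frac{1}{J{\left(\left(6 - 10\right)^{2},B \right)} - 580939} = \frac{1}{1441 - 580939} = \frac{1}{-579498} = - \frac{1}{579498}$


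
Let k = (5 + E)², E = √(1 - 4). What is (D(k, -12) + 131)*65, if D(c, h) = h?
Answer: 7735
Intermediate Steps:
E = I*√3 (E = √(-3) = I*√3 ≈ 1.732*I)
k = (5 + I*√3)² ≈ 22.0 + 17.32*I
(D(k, -12) + 131)*65 = (-12 + 131)*65 = 119*65 = 7735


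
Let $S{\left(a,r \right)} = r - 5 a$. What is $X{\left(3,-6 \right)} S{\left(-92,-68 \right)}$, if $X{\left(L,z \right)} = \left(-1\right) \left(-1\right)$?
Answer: $392$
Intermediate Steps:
$X{\left(L,z \right)} = 1$
$X{\left(3,-6 \right)} S{\left(-92,-68 \right)} = 1 \left(-68 - -460\right) = 1 \left(-68 + 460\right) = 1 \cdot 392 = 392$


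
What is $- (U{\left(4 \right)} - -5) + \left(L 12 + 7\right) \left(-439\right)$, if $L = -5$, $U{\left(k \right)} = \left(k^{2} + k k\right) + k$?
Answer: $23226$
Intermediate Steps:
$U{\left(k \right)} = k + 2 k^{2}$ ($U{\left(k \right)} = \left(k^{2} + k^{2}\right) + k = 2 k^{2} + k = k + 2 k^{2}$)
$- (U{\left(4 \right)} - -5) + \left(L 12 + 7\right) \left(-439\right) = - (4 \left(1 + 2 \cdot 4\right) - -5) + \left(\left(-5\right) 12 + 7\right) \left(-439\right) = - (4 \left(1 + 8\right) + 5) + \left(-60 + 7\right) \left(-439\right) = - (4 \cdot 9 + 5) - -23267 = - (36 + 5) + 23267 = \left(-1\right) 41 + 23267 = -41 + 23267 = 23226$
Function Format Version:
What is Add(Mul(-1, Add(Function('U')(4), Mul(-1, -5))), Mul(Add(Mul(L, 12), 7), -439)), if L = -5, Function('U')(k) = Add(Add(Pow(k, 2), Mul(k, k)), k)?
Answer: 23226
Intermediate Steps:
Function('U')(k) = Add(k, Mul(2, Pow(k, 2))) (Function('U')(k) = Add(Add(Pow(k, 2), Pow(k, 2)), k) = Add(Mul(2, Pow(k, 2)), k) = Add(k, Mul(2, Pow(k, 2))))
Add(Mul(-1, Add(Function('U')(4), Mul(-1, -5))), Mul(Add(Mul(L, 12), 7), -439)) = Add(Mul(-1, Add(Mul(4, Add(1, Mul(2, 4))), Mul(-1, -5))), Mul(Add(Mul(-5, 12), 7), -439)) = Add(Mul(-1, Add(Mul(4, Add(1, 8)), 5)), Mul(Add(-60, 7), -439)) = Add(Mul(-1, Add(Mul(4, 9), 5)), Mul(-53, -439)) = Add(Mul(-1, Add(36, 5)), 23267) = Add(Mul(-1, 41), 23267) = Add(-41, 23267) = 23226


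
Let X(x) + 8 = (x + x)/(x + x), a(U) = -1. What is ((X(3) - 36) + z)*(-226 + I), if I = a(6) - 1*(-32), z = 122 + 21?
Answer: -19500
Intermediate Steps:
X(x) = -7 (X(x) = -8 + (x + x)/(x + x) = -8 + (2*x)/((2*x)) = -8 + (2*x)*(1/(2*x)) = -8 + 1 = -7)
z = 143
I = 31 (I = -1 - 1*(-32) = -1 + 32 = 31)
((X(3) - 36) + z)*(-226 + I) = ((-7 - 36) + 143)*(-226 + 31) = (-43 + 143)*(-195) = 100*(-195) = -19500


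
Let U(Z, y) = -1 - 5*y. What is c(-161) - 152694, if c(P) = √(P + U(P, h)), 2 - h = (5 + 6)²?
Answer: -152694 + √433 ≈ -1.5267e+5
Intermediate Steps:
h = -119 (h = 2 - (5 + 6)² = 2 - 1*11² = 2 - 1*121 = 2 - 121 = -119)
c(P) = √(594 + P) (c(P) = √(P + (-1 - 5*(-119))) = √(P + (-1 + 595)) = √(P + 594) = √(594 + P))
c(-161) - 152694 = √(594 - 161) - 152694 = √433 - 152694 = -152694 + √433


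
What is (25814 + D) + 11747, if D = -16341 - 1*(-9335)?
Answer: 30555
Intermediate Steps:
D = -7006 (D = -16341 + 9335 = -7006)
(25814 + D) + 11747 = (25814 - 7006) + 11747 = 18808 + 11747 = 30555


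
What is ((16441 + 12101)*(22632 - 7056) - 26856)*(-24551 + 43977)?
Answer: 8635698845136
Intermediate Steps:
((16441 + 12101)*(22632 - 7056) - 26856)*(-24551 + 43977) = (28542*15576 - 26856)*19426 = (444570192 - 26856)*19426 = 444543336*19426 = 8635698845136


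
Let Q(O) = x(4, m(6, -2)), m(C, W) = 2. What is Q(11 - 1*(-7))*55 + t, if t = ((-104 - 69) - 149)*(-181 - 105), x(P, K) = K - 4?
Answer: 91982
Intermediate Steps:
x(P, K) = -4 + K
Q(O) = -2 (Q(O) = -4 + 2 = -2)
t = 92092 (t = (-173 - 149)*(-286) = -322*(-286) = 92092)
Q(11 - 1*(-7))*55 + t = -2*55 + 92092 = -110 + 92092 = 91982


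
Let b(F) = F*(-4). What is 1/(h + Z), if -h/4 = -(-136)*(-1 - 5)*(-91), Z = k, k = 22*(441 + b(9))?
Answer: -1/288114 ≈ -3.4709e-6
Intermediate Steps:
b(F) = -4*F
k = 8910 (k = 22*(441 - 4*9) = 22*(441 - 36) = 22*405 = 8910)
Z = 8910
h = -297024 (h = -4*(-(-136)*(-1 - 5))*(-91) = -4*(-(-136)*(-6))*(-91) = -4*(-68*12)*(-91) = -(-3264)*(-91) = -4*74256 = -297024)
1/(h + Z) = 1/(-297024 + 8910) = 1/(-288114) = -1/288114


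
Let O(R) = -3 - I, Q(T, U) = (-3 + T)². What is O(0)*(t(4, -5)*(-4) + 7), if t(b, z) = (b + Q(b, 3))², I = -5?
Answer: -186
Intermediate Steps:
O(R) = 2 (O(R) = -3 - 1*(-5) = -3 + 5 = 2)
t(b, z) = (b + (-3 + b)²)²
O(0)*(t(4, -5)*(-4) + 7) = 2*((4 + (-3 + 4)²)²*(-4) + 7) = 2*((4 + 1²)²*(-4) + 7) = 2*((4 + 1)²*(-4) + 7) = 2*(5²*(-4) + 7) = 2*(25*(-4) + 7) = 2*(-100 + 7) = 2*(-93) = -186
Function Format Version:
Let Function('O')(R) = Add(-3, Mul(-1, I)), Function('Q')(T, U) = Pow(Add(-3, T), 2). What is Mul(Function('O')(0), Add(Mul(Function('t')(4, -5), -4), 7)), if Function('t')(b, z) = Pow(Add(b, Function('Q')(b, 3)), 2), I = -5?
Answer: -186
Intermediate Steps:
Function('O')(R) = 2 (Function('O')(R) = Add(-3, Mul(-1, -5)) = Add(-3, 5) = 2)
Function('t')(b, z) = Pow(Add(b, Pow(Add(-3, b), 2)), 2)
Mul(Function('O')(0), Add(Mul(Function('t')(4, -5), -4), 7)) = Mul(2, Add(Mul(Pow(Add(4, Pow(Add(-3, 4), 2)), 2), -4), 7)) = Mul(2, Add(Mul(Pow(Add(4, Pow(1, 2)), 2), -4), 7)) = Mul(2, Add(Mul(Pow(Add(4, 1), 2), -4), 7)) = Mul(2, Add(Mul(Pow(5, 2), -4), 7)) = Mul(2, Add(Mul(25, -4), 7)) = Mul(2, Add(-100, 7)) = Mul(2, -93) = -186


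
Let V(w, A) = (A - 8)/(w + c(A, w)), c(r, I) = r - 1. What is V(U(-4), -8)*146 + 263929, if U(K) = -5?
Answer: 1848671/7 ≈ 2.6410e+5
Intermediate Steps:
c(r, I) = -1 + r
V(w, A) = (-8 + A)/(-1 + A + w) (V(w, A) = (A - 8)/(w + (-1 + A)) = (-8 + A)/(-1 + A + w))
V(U(-4), -8)*146 + 263929 = ((-8 - 8)/(-1 - 8 - 5))*146 + 263929 = (-16/(-14))*146 + 263929 = -1/14*(-16)*146 + 263929 = (8/7)*146 + 263929 = 1168/7 + 263929 = 1848671/7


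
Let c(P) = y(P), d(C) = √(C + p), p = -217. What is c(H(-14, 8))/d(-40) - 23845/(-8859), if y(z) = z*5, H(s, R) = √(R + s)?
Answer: 23845/8859 + 5*√1542/257 ≈ 3.4556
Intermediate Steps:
d(C) = √(-217 + C) (d(C) = √(C - 217) = √(-217 + C))
y(z) = 5*z
c(P) = 5*P
c(H(-14, 8))/d(-40) - 23845/(-8859) = (5*√(8 - 14))/(√(-217 - 40)) - 23845/(-8859) = (5*√(-6))/(√(-257)) - 23845*(-1/8859) = (5*(I*√6))/((I*√257)) + 23845/8859 = (5*I*√6)*(-I*√257/257) + 23845/8859 = 5*√1542/257 + 23845/8859 = 23845/8859 + 5*√1542/257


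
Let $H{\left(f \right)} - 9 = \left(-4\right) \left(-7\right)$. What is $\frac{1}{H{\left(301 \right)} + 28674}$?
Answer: $\frac{1}{28711} \approx 3.483 \cdot 10^{-5}$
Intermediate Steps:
$H{\left(f \right)} = 37$ ($H{\left(f \right)} = 9 - -28 = 9 + 28 = 37$)
$\frac{1}{H{\left(301 \right)} + 28674} = \frac{1}{37 + 28674} = \frac{1}{28711}$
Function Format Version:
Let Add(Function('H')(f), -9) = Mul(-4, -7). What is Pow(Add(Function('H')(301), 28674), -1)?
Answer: Rational(1, 28711) ≈ 3.4830e-5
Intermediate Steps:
Function('H')(f) = 37 (Function('H')(f) = Add(9, Mul(-4, -7)) = Add(9, 28) = 37)
Pow(Add(Function('H')(301), 28674), -1) = Pow(Add(37, 28674), -1) = Pow(28711, -1) = Rational(1, 28711)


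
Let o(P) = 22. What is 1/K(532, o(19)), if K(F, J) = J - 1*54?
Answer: -1/32 ≈ -0.031250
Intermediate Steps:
K(F, J) = -54 + J (K(F, J) = J - 54 = -54 + J)
1/K(532, o(19)) = 1/(-54 + 22) = 1/(-32) = -1/32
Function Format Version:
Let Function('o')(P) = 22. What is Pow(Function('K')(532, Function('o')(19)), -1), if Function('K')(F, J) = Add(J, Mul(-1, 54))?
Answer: Rational(-1, 32) ≈ -0.031250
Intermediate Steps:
Function('K')(F, J) = Add(-54, J) (Function('K')(F, J) = Add(J, -54) = Add(-54, J))
Pow(Function('K')(532, Function('o')(19)), -1) = Pow(Add(-54, 22), -1) = Pow(-32, -1) = Rational(-1, 32)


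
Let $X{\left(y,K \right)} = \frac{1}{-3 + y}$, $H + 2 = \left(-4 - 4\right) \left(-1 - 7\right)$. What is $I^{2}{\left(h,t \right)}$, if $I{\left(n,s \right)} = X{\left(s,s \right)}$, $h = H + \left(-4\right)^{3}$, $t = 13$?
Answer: $\frac{1}{100} \approx 0.01$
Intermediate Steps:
$H = 62$ ($H = -2 + \left(-4 - 4\right) \left(-1 - 7\right) = -2 - -64 = -2 + 64 = 62$)
$h = -2$ ($h = 62 + \left(-4\right)^{3} = 62 - 64 = -2$)
$I{\left(n,s \right)} = \frac{1}{-3 + s}$
$I^{2}{\left(h,t \right)} = \left(\frac{1}{-3 + 13}\right)^{2} = \left(\frac{1}{10}\right)^{2} = \frac{1}{100}$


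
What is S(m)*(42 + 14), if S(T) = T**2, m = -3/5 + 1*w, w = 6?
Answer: 40824/25 ≈ 1633.0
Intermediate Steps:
m = 27/5 (m = -3/5 + 1*6 = -3*1/5 + 6 = -3/5 + 6 = 27/5 ≈ 5.4000)
S(m)*(42 + 14) = (27/5)**2*(42 + 14) = (729/25)*56 = 40824/25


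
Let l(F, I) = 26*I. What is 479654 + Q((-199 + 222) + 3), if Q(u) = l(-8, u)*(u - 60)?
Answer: 456670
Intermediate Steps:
Q(u) = 26*u*(-60 + u) (Q(u) = (26*u)*(u - 60) = (26*u)*(-60 + u) = 26*u*(-60 + u))
479654 + Q((-199 + 222) + 3) = 479654 + 26*((-199 + 222) + 3)*(-60 + ((-199 + 222) + 3)) = 479654 + 26*(23 + 3)*(-60 + (23 + 3)) = 479654 + 26*26*(-60 + 26) = 479654 + 26*26*(-34) = 479654 - 22984 = 456670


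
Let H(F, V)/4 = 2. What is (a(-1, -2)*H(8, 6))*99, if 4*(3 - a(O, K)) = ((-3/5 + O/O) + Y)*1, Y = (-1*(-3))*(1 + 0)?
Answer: 8514/5 ≈ 1702.8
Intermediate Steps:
H(F, V) = 8 (H(F, V) = 4*2 = 8)
Y = 3 (Y = 3*1 = 3)
a(O, K) = 43/20 (a(O, K) = 3 - ((-3/5 + O/O) + 3)/4 = 3 - ((-3*⅕ + 1) + 3)/4 = 3 - ((-⅗ + 1) + 3)/4 = 3 - (⅖ + 3)/4 = 3 - 17/20 = 43/20)
(a(-1, -2)*H(8, 6))*99 = ((43/20)*8)*99 = (86/5)*99 = 8514/5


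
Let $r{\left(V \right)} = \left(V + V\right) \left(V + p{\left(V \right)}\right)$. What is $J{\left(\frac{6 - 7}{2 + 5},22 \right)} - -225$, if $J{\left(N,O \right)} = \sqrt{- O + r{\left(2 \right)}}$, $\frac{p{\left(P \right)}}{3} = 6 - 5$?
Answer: $225 + i \sqrt{2} \approx 225.0 + 1.4142 i$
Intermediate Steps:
$p{\left(P \right)} = 3$ ($p{\left(P \right)} = 3 \left(6 - 5\right) = 3 \cdot 1 = 3$)
$r{\left(V \right)} = 2 V \left(3 + V\right)$ ($r{\left(V \right)} = \left(V + V\right) \left(V + 3\right) = 2 V \left(3 + V\right)$)
$J{\left(N,O \right)} = \sqrt{20 - O}$ ($J{\left(N,O \right)} = \sqrt{- O + 2 \cdot 2 \left(3 + 2\right)} = \sqrt{- O + 2 \cdot 2 \cdot 5} = \sqrt{- O + 20} = \sqrt{20 - O}$)
$J{\left(\frac{6 - 7}{2 + 5},22 \right)} - -225 = \sqrt{20 - 22} - -225 = \sqrt{20 - 22} + 225 = \sqrt{-2} + 225 = i \sqrt{2} + 225 = 225 + i \sqrt{2}$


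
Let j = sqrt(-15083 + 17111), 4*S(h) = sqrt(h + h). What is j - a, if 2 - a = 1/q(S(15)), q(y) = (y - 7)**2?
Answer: -2 + 16/(28 - sqrt(30))**2 + 26*sqrt(3) ≈ 43.065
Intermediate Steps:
S(h) = sqrt(2)*sqrt(h)/4 (S(h) = sqrt(h + h)/4 = sqrt(2*h)/4 = (sqrt(2)*sqrt(h))/4 = sqrt(2)*sqrt(h)/4)
q(y) = (-7 + y)**2
a = 2 - 1/(-7 + sqrt(30)/4)**2 (a = 2 - 1/((-7 + sqrt(2)*sqrt(15)/4)**2) = 2 - 1/((-7 + sqrt(30)/4)**2) = 2 - 1/(-7 + sqrt(30)/4)**2 ≈ 1.9685)
j = 26*sqrt(3) (j = sqrt(2028) = 26*sqrt(3) ≈ 45.033)
j - a = 26*sqrt(3) - (281002/142129 - 224*sqrt(30)/142129) = 26*sqrt(3) + (-281002/142129 + 224*sqrt(30)/142129) = -281002/142129 + 26*sqrt(3) + 224*sqrt(30)/142129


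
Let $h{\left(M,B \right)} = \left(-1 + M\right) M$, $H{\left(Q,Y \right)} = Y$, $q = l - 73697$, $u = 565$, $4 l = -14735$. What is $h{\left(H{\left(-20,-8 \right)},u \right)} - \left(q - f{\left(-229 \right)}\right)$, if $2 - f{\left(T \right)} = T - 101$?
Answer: $\frac{311139}{4} \approx 77785.0$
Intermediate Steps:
$l = - \frac{14735}{4}$ ($l = \frac{1}{4} \left(-14735\right) = - \frac{14735}{4} \approx -3683.8$)
$f{\left(T \right)} = 103 - T$ ($f{\left(T \right)} = 2 - \left(T - 101\right) = 2 - \left(-101 + T\right) = 103 - T$)
$q = - \frac{309523}{4}$ ($q = - \frac{14735}{4} - 73697 = - \frac{309523}{4} \approx -77381.0$)
$h{\left(M,B \right)} = M \left(-1 + M\right)$
$h{\left(H{\left(-20,-8 \right)},u \right)} - \left(q - f{\left(-229 \right)}\right) = - 8 \left(-1 - 8\right) - \left(- \frac{309523}{4} - \left(103 - -229\right)\right) = \left(-8\right) \left(-9\right) - \left(- \frac{309523}{4} - \left(103 + 229\right)\right) = 72 - \left(- \frac{309523}{4} - 332\right) = 72 - - \frac{310851}{4} = 72 + \frac{310851}{4} = \frac{311139}{4}$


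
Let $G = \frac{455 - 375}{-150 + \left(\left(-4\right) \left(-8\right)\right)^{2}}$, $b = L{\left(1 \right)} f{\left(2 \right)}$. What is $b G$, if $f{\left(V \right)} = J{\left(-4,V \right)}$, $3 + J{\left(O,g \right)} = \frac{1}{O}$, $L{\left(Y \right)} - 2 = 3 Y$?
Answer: $- \frac{650}{437} \approx -1.4874$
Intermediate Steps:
$L{\left(Y \right)} = 2 + 3 Y$
$J{\left(O,g \right)} = -3 + \frac{1}{O}$
$f{\left(V \right)} = - \frac{13}{4}$ ($f{\left(V \right)} = -3 + \frac{1}{-4} = -3 - \frac{1}{4} = - \frac{13}{4}$)
$b = - \frac{65}{4}$ ($b = \left(2 + 3 \cdot 1\right) \left(- \frac{13}{4}\right) = \left(2 + 3\right) \left(- \frac{13}{4}\right) = 5 \left(- \frac{13}{4}\right) = - \frac{65}{4} \approx -16.25$)
$G = \frac{40}{437}$ ($G = \frac{80}{-150 + 32^{2}} = \frac{80}{-150 + 1024} = \frac{80}{874} = 80 \cdot \frac{1}{874} = \frac{40}{437} \approx 0.091533$)
$b G = \left(- \frac{65}{4}\right) \frac{40}{437} = - \frac{650}{437}$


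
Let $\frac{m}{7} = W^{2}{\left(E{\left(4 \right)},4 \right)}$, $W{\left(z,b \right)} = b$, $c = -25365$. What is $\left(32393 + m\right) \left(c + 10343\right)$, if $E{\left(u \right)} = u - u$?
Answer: $-488290110$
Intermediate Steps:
$E{\left(u \right)} = 0$
$m = 112$ ($m = 7 \cdot 4^{2} = 7 \cdot 16 = 112$)
$\left(32393 + m\right) \left(c + 10343\right) = \left(32393 + 112\right) \left(-25365 + 10343\right) = 32505 \left(-15022\right) = -488290110$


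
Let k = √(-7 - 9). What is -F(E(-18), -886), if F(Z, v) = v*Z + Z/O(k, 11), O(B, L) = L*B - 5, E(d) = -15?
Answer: -26061765/1961 - 660*I/1961 ≈ -13290.0 - 0.33656*I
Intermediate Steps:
k = 4*I (k = √(-16) = 4*I ≈ 4.0*I)
O(B, L) = -5 + B*L (O(B, L) = B*L - 5 = -5 + B*L)
F(Z, v) = Z*v + Z*(-5 - 44*I)/1961 (F(Z, v) = v*Z + Z/(-5 + (4*I)*11) = Z*v + Z/(-5 + 44*I) = Z*v + Z*((-5 - 44*I)/1961) = Z*v + Z*(-5 - 44*I)/1961)
-F(E(-18), -886) = -(-15)*(-5 - 44*I + 1961*(-886))/1961 = -(-15)*(-5 - 44*I - 1737446)/1961 = -(-15)*(-1737451 - 44*I)/1961 = -(26061765/1961 + 660*I/1961) = -26061765/1961 - 660*I/1961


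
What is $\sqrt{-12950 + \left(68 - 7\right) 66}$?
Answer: $2 i \sqrt{2231} \approx 94.467 i$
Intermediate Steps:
$\sqrt{-12950 + \left(68 - 7\right) 66} = \sqrt{-12950 + 61 \cdot 66} = \sqrt{-12950 + 4026} = \sqrt{-8924} = 2 i \sqrt{2231}$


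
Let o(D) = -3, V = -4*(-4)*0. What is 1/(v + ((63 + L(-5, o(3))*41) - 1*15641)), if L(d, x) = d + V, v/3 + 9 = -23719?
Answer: -1/86967 ≈ -1.1499e-5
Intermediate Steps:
v = -71184 (v = -27 + 3*(-23719) = -27 - 71157 = -71184)
V = 0 (V = 16*0 = 0)
L(d, x) = d (L(d, x) = d + 0 = d)
1/(v + ((63 + L(-5, o(3))*41) - 1*15641)) = 1/(-71184 + ((63 - 5*41) - 1*15641)) = 1/(-71184 + ((63 - 205) - 15641)) = 1/(-71184 + (-142 - 15641)) = 1/(-71184 - 15783) = 1/(-86967) = -1/86967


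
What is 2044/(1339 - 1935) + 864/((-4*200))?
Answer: -16798/3725 ≈ -4.5095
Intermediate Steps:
2044/(1339 - 1935) + 864/((-4*200)) = 2044/(-596) + 864/(-800) = 2044*(-1/596) + 864*(-1/800) = -511/149 - 27/25 = -16798/3725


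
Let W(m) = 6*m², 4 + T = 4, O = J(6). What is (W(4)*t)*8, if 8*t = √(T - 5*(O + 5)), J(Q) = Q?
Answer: 96*I*√55 ≈ 711.96*I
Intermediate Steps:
O = 6
T = 0 (T = -4 + 4 = 0)
t = I*√55/8 (t = √(0 - 5*(6 + 5))/8 = √(0 - 5*11)/8 = √(0 - 55)/8 = √(-55)/8 = (I*√55)/8 = I*√55/8 ≈ 0.92702*I)
(W(4)*t)*8 = ((6*4²)*(I*√55/8))*8 = ((6*16)*(I*√55/8))*8 = (96*(I*√55/8))*8 = (12*I*√55)*8 = 96*I*√55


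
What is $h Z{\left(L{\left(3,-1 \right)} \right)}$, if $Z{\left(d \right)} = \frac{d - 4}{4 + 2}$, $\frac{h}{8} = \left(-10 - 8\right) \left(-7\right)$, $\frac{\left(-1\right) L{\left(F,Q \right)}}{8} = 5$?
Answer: $-7392$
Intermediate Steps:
$L{\left(F,Q \right)} = -40$ ($L{\left(F,Q \right)} = \left(-8\right) 5 = -40$)
$h = 1008$ ($h = 8 \left(-10 - 8\right) \left(-7\right) = 8 \left(\left(-18\right) \left(-7\right)\right) = 8 \cdot 126 = 1008$)
$Z{\left(d \right)} = - \frac{2}{3} + \frac{d}{6}$ ($Z{\left(d \right)} = \frac{-4 + d}{6} = \left(-4 + d\right) \frac{1}{6} = - \frac{2}{3} + \frac{d}{6}$)
$h Z{\left(L{\left(3,-1 \right)} \right)} = 1008 \left(- \frac{2}{3} + \frac{1}{6} \left(-40\right)\right) = 1008 \left(- \frac{2}{3} - \frac{20}{3}\right) = 1008 \left(- \frac{22}{3}\right) = -7392$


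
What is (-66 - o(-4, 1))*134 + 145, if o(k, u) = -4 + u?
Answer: -8297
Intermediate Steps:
(-66 - o(-4, 1))*134 + 145 = (-66 - (-4 + 1))*134 + 145 = (-66 - 1*(-3))*134 + 145 = (-66 + 3)*134 + 145 = -63*134 + 145 = -8442 + 145 = -8297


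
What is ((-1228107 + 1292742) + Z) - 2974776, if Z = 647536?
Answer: -2262605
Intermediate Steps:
((-1228107 + 1292742) + Z) - 2974776 = ((-1228107 + 1292742) + 647536) - 2974776 = (64635 + 647536) - 2974776 = 712171 - 2974776 = -2262605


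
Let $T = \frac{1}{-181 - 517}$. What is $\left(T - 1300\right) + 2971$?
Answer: $\frac{1166357}{698} \approx 1671.0$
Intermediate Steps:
$T = - \frac{1}{698}$ ($T = \frac{1}{-698} = - \frac{1}{698} \approx -0.0014327$)
$\left(T - 1300\right) + 2971 = \left(- \frac{1}{698} - 1300\right) + 2971 = - \frac{907401}{698} + 2971 = \frac{1166357}{698}$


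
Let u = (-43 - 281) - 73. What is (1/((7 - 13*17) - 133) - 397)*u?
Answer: 54690720/347 ≈ 1.5761e+5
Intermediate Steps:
u = -397 (u = -324 - 73 = -397)
(1/((7 - 13*17) - 133) - 397)*u = (1/((7 - 13*17) - 133) - 397)*(-397) = (1/((7 - 221) - 133) - 397)*(-397) = (1/(-214 - 133) - 397)*(-397) = (1/(-347) - 397)*(-397) = (-1/347 - 397)*(-397) = -137760/347*(-397) = 54690720/347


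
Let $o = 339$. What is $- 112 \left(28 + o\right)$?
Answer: $-41104$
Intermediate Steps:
$- 112 \left(28 + o\right) = - 112 \left(28 + 339\right) = \left(-112\right) 367 = -41104$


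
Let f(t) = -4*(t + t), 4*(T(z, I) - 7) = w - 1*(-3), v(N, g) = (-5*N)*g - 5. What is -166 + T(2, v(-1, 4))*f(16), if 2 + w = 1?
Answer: -1126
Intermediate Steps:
w = -1 (w = -2 + 1 = -1)
v(N, g) = -5 - 5*N*g (v(N, g) = -5*N*g - 5 = -5 - 5*N*g)
T(z, I) = 15/2 (T(z, I) = 7 + (-1 - 1*(-3))/4 = 7 + (-1 + 3)/4 = 7 + (¼)*2 = 7 + ½ = 15/2)
f(t) = -8*t
-166 + T(2, v(-1, 4))*f(16) = -166 + 15*(-8*16)/2 = -166 + (15/2)*(-128) = -166 - 960 = -1126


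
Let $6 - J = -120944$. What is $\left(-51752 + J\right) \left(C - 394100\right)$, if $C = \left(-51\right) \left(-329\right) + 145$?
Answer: $-26099824848$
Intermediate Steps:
$J = 120950$ ($J = 6 - -120944 = 6 + 120944 = 120950$)
$C = 16924$ ($C = 16779 + 145 = 16924$)
$\left(-51752 + J\right) \left(C - 394100\right) = \left(-51752 + 120950\right) \left(16924 - 394100\right) = 69198 \left(-377176\right) = -26099824848$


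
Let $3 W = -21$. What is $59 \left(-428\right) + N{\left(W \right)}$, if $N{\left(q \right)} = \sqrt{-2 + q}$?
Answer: $-25252 + 3 i \approx -25252.0 + 3.0 i$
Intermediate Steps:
$W = -7$ ($W = \frac{1}{3} \left(-21\right) = -7$)
$59 \left(-428\right) + N{\left(W \right)} = 59 \left(-428\right) + \sqrt{-2 - 7} = -25252 + \sqrt{-9} = -25252 + 3 i$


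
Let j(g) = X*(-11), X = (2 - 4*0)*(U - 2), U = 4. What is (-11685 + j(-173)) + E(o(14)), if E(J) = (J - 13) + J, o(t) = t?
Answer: -11714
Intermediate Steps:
X = 4 (X = (2 - 4*0)*(4 - 2) = (2 + 0)*2 = 2*2 = 4)
E(J) = -13 + 2*J (E(J) = (-13 + J) + J = -13 + 2*J)
j(g) = -44 (j(g) = 4*(-11) = -44)
(-11685 + j(-173)) + E(o(14)) = (-11685 - 44) + (-13 + 2*14) = -11729 + (-13 + 28) = -11729 + 15 = -11714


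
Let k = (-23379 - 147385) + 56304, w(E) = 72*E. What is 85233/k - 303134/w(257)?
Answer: -2267116817/132372990 ≈ -17.127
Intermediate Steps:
k = -114460 (k = -170764 + 56304 = -114460)
85233/k - 303134/w(257) = 85233/(-114460) - 303134/(72*257) = 85233*(-1/114460) - 303134/18504 = -85233/114460 - 303134*1/18504 = -85233/114460 - 151567/9252 = -2267116817/132372990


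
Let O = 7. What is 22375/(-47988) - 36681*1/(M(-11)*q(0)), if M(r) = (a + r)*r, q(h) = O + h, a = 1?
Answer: -888738289/18475380 ≈ -48.104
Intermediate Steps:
q(h) = 7 + h
M(r) = r*(1 + r) (M(r) = (1 + r)*r = r*(1 + r))
22375/(-47988) - 36681*1/(M(-11)*q(0)) = 22375/(-47988) - 36681*(-1/(11*(1 - 11)*(7 + 0))) = 22375*(-1/47988) - 36681/(7*(-11*(-10))) = -22375/47988 - 36681/(7*110) = -22375/47988 - 36681/770 = -888738289/18475380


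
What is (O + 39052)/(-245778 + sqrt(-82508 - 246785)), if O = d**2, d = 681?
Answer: -123580373514/60407154577 - 502813*I*sqrt(329293)/60407154577 ≈ -2.0458 - 0.0047765*I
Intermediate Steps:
O = 463761 (O = 681**2 = 463761)
(O + 39052)/(-245778 + sqrt(-82508 - 246785)) = (463761 + 39052)/(-245778 + sqrt(-82508 - 246785)) = 502813/(-245778 + sqrt(-329293)) = 502813/(-245778 + I*sqrt(329293))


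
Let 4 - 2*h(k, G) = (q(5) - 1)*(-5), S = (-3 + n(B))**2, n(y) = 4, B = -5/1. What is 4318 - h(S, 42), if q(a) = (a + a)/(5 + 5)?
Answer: 4316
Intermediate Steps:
B = -5 (B = -5*1 = -5)
q(a) = a/5 (q(a) = (2*a)/10 = (2*a)*(1/10) = a/5)
S = 1 (S = (-3 + 4)**2 = 1**2 = 1)
h(k, G) = 2 (h(k, G) = 2 - ((1/5)*5 - 1)*(-5)/2 = 2 - (1 - 1)*(-5)/2 = 2 - 0*(-5) = 2 - 1/2*0 = 2 + 0 = 2)
4318 - h(S, 42) = 4318 - 1*2 = 4318 - 2 = 4316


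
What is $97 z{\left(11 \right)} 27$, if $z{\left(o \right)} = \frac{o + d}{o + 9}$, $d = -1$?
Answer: $\frac{2619}{2} \approx 1309.5$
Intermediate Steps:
$z{\left(o \right)} = \frac{-1 + o}{9 + o}$ ($z{\left(o \right)} = \frac{o - 1}{o + 9} = \frac{-1 + o}{9 + o}$)
$97 z{\left(11 \right)} 27 = 97 \frac{-1 + 11}{9 + 11} \cdot 27 = 97 \cdot \frac{1}{20} \cdot 10 \cdot 27 = 97 \cdot \frac{1}{2} \cdot 27 = \frac{97}{2} \cdot 27 = \frac{2619}{2}$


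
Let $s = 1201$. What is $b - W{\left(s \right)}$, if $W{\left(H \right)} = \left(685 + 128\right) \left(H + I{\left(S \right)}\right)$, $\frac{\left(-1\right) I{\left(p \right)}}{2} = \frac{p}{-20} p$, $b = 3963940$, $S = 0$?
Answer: $2987527$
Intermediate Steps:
$I{\left(p \right)} = \frac{p^{2}}{10}$ ($I{\left(p \right)} = - 2 \frac{p}{-20} p = - 2 p \left(- \frac{1}{20}\right) p = - 2 - \frac{p}{20} p = - 2 \left(- \frac{p^{2}}{20}\right) = \frac{p^{2}}{10}$)
$W{\left(H \right)} = 813 H$ ($W{\left(H \right)} = \left(685 + 128\right) \left(H + \frac{0^{2}}{10}\right) = 813 \left(H + \frac{1}{10} \cdot 0\right) = 813 \left(H + 0\right) = 813 H$)
$b - W{\left(s \right)} = 3963940 - 813 \cdot 1201 = 3963940 - 976413 = 2987527$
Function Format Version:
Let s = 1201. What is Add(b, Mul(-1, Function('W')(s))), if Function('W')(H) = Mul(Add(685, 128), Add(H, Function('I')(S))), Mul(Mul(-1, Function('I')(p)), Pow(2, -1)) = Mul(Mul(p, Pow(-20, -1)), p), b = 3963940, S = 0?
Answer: 2987527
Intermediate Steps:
Function('I')(p) = Mul(Rational(1, 10), Pow(p, 2)) (Function('I')(p) = Mul(-2, Mul(Mul(p, Pow(-20, -1)), p)) = Mul(-2, Mul(Mul(p, Rational(-1, 20)), p)) = Mul(-2, Mul(Mul(Rational(-1, 20), p), p)) = Mul(-2, Mul(Rational(-1, 20), Pow(p, 2))) = Mul(Rational(1, 10), Pow(p, 2)))
Function('W')(H) = Mul(813, H) (Function('W')(H) = Mul(Add(685, 128), Add(H, Mul(Rational(1, 10), Pow(0, 2)))) = Mul(813, Add(H, Mul(Rational(1, 10), 0))) = Mul(813, Add(H, 0)) = Mul(813, H))
Add(b, Mul(-1, Function('W')(s))) = Add(3963940, Mul(-1, Mul(813, 1201))) = Add(3963940, Mul(-1, 976413)) = Add(3963940, -976413) = 2987527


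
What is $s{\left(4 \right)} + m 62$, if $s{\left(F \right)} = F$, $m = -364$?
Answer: $-22564$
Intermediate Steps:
$s{\left(4 \right)} + m 62 = 4 - 22568 = -22564$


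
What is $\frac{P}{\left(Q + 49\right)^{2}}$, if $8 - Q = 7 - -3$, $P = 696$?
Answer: $\frac{696}{2209} \approx 0.31507$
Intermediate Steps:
$Q = -2$ ($Q = 8 - \left(7 - -3\right) = 8 - \left(7 + 3\right) = 8 - 10 = -2$)
$\frac{P}{\left(Q + 49\right)^{2}} = \frac{696}{\left(-2 + 49\right)^{2}} = \frac{696}{47^{2}} = \frac{696}{2209}$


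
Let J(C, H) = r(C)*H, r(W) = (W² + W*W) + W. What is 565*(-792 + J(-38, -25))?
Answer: -40703730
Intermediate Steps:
r(W) = W + 2*W² (r(W) = (W² + W²) + W = 2*W² + W = W + 2*W²)
J(C, H) = C*H*(1 + 2*C) (J(C, H) = (C*(1 + 2*C))*H = C*H*(1 + 2*C))
565*(-792 + J(-38, -25)) = 565*(-792 - 38*(-25)*(1 + 2*(-38))) = 565*(-792 - 38*(-25)*(1 - 76)) = 565*(-792 - 38*(-25)*(-75)) = 565*(-792 - 71250) = 565*(-72042) = -40703730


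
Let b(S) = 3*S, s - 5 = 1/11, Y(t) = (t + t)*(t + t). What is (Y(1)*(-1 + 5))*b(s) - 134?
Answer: 1214/11 ≈ 110.36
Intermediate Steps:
Y(t) = 4*t² (Y(t) = (2*t)*(2*t) = 4*t²)
s = 56/11 (s = 5 + 1/11 = 56/11 ≈ 5.0909)
(Y(1)*(-1 + 5))*b(s) - 134 = ((4*1²)*(-1 + 5))*(3*(56/11)) - 134 = ((4*1)*4)*(168/11) - 134 = (4*4)*(168/11) - 134 = 16*(168/11) - 134 = 2688/11 - 134 = 1214/11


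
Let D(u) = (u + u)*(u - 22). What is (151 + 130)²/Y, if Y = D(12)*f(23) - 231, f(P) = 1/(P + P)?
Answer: -1816103/5433 ≈ -334.27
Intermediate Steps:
D(u) = 2*u*(-22 + u) (D(u) = (2*u)*(-22 + u) = 2*u*(-22 + u))
f(P) = 1/(2*P)
Y = -5433/23 (Y = (2*12*(-22 + 12))*((½)/23) - 231 = (2*12*(-10))*((½)*(1/23)) - 231 = -240*1/46 - 231 = -120/23 - 231 = -5433/23 ≈ -236.22)
(151 + 130)²/Y = (151 + 130)²/(-5433/23) = 281²*(-23/5433) = 78961*(-23/5433) = -1816103/5433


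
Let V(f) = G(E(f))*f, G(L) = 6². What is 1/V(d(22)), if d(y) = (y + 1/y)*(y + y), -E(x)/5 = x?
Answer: 1/34920 ≈ 2.8637e-5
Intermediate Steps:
E(x) = -5*x
d(y) = 2*y*(y + 1/y) (d(y) = (y + 1/y)*(2*y) = 2*y*(y + 1/y))
G(L) = 36
V(f) = 36*f
1/V(d(22)) = 1/(36*(2 + 2*22²)) = 1/(36*(2 + 2*484)) = 1/(36*(2 + 968)) = 1/(36*970) = 1/34920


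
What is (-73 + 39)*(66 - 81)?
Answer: 510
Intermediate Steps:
(-73 + 39)*(66 - 81) = -34*(-15) = 510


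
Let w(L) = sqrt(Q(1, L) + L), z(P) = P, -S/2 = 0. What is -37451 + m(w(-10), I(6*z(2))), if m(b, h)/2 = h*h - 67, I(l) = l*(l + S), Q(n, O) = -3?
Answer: 3887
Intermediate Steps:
S = 0 (S = -2*0 = 0)
I(l) = l**2 (I(l) = l*(l + 0) = l*l = l**2)
w(L) = sqrt(-3 + L)
m(b, h) = -134 + 2*h**2 (m(b, h) = 2*(h*h - 67) = 2*(h**2 - 67) = 2*(-67 + h**2) = -134 + 2*h**2)
-37451 + m(w(-10), I(6*z(2))) = -37451 + (-134 + 2*((6*2)**2)**2) = -37451 + (-134 + 2*(12**2)**2) = -37451 + (-134 + 2*144**2) = -37451 + (-134 + 2*20736) = -37451 + (-134 + 41472) = -37451 + 41338 = 3887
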